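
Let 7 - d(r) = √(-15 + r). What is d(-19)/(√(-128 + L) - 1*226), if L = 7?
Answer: -(7 - I*√34)*(226 + 11*I)/51197 ≈ -0.032153 + 0.024236*I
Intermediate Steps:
d(r) = 7 - √(-15 + r)
d(-19)/(√(-128 + L) - 1*226) = (7 - √(-15 - 19))/(√(-128 + 7) - 1*226) = (7 - √(-34))/(√(-121) - 226) = (7 - I*√34)/(11*I - 226) = (7 - I*√34)/(-226 + 11*I) = (7 - I*√34)*((-226 - 11*I)/51197) = (-226 - 11*I)*(7 - I*√34)/51197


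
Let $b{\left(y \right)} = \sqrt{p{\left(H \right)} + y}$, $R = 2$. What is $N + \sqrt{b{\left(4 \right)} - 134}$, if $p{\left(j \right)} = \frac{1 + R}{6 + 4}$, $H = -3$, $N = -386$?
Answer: $-386 + \frac{i \sqrt{13400 - 10 \sqrt{430}}}{10} \approx -386.0 + 11.486 i$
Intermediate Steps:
$p{\left(j \right)} = \frac{3}{10}$ ($p{\left(j \right)} = \frac{1 + 2}{6 + 4} = \frac{3}{10}$)
$b{\left(y \right)} = \sqrt{\frac{3}{10} + y}$
$N + \sqrt{b{\left(4 \right)} - 134} = -386 + \sqrt{\frac{\sqrt{30 + 100 \cdot 4}}{10} - 134} = -386 + \sqrt{\frac{\sqrt{30 + 400}}{10} - 134} = -386 + \sqrt{\frac{\sqrt{430}}{10} - 134} = -386 + \sqrt{-134 + \frac{\sqrt{430}}{10}}$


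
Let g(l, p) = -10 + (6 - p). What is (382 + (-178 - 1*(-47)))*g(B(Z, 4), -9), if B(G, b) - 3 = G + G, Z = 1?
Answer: 1255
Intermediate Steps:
B(G, b) = 3 + 2*G (B(G, b) = 3 + (G + G) = 3 + 2*G)
g(l, p) = -4 - p
(382 + (-178 - 1*(-47)))*g(B(Z, 4), -9) = (382 + (-178 - 1*(-47)))*(-4 - 1*(-9)) = (382 + (-178 + 47))*(-4 + 9) = (382 - 131)*5 = 251*5 = 1255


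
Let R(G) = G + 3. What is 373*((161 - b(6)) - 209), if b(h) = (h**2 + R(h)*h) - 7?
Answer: -48863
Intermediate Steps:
R(G) = 3 + G
b(h) = -7 + h**2 + h*(3 + h) (b(h) = (h**2 + (3 + h)*h) - 7 = (h**2 + h*(3 + h)) - 7 = -7 + h**2 + h*(3 + h))
373*((161 - b(6)) - 209) = 373*((161 - (-7 + 6**2 + 6*(3 + 6))) - 209) = 373*((161 - (-7 + 36 + 6*9)) - 209) = 373*((161 - (-7 + 36 + 54)) - 209) = 373*((161 - 1*83) - 209) = 373*((161 - 83) - 209) = 373*(78 - 209) = 373*(-131) = -48863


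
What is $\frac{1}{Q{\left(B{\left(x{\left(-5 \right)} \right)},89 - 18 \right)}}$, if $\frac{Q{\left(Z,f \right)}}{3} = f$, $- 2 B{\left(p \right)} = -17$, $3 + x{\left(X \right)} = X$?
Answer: $\frac{1}{213} \approx 0.0046948$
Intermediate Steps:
$x{\left(X \right)} = -3 + X$
$B{\left(p \right)} = \frac{17}{2}$ ($B{\left(p \right)} = \left(- \frac{1}{2}\right) \left(-17\right) = \frac{17}{2}$)
$Q{\left(Z,f \right)} = 3 f$
$\frac{1}{Q{\left(B{\left(x{\left(-5 \right)} \right)},89 - 18 \right)}} = \frac{1}{3 \left(89 - 18\right)} = \frac{1}{3 \cdot 71} = \frac{1}{213}$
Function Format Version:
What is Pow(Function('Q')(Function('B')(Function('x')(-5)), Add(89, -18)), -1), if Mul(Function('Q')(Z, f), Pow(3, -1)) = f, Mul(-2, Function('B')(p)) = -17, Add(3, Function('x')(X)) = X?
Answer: Rational(1, 213) ≈ 0.0046948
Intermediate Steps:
Function('x')(X) = Add(-3, X)
Function('B')(p) = Rational(17, 2) (Function('B')(p) = Mul(Rational(-1, 2), -17) = Rational(17, 2))
Function('Q')(Z, f) = Mul(3, f)
Pow(Function('Q')(Function('B')(Function('x')(-5)), Add(89, -18)), -1) = Pow(Mul(3, Add(89, -18)), -1) = Pow(Mul(3, 71), -1) = Pow(213, -1) = Rational(1, 213)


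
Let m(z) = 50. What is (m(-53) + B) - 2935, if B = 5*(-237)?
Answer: -4070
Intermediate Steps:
B = -1185
(m(-53) + B) - 2935 = (50 - 1185) - 2935 = -1135 - 2935 = -4070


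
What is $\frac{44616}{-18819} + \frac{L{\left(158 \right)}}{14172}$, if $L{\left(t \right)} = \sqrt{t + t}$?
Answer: $- \frac{14872}{6273} + \frac{\sqrt{79}}{7086} \approx -2.3695$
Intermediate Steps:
$L{\left(t \right)} = \sqrt{2} \sqrt{t}$ ($L{\left(t \right)} = \sqrt{2 t} = \sqrt{2} \sqrt{t}$)
$\frac{44616}{-18819} + \frac{L{\left(158 \right)}}{14172} = \frac{44616}{-18819} + \frac{\sqrt{2} \sqrt{158}}{14172} = 44616 \left(- \frac{1}{18819}\right) + 2 \sqrt{79} \cdot \frac{1}{14172} = - \frac{14872}{6273} + \frac{\sqrt{79}}{7086}$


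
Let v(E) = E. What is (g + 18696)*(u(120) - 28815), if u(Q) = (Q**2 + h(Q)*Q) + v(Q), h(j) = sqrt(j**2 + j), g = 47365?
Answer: -944341995 + 174401040*sqrt(30) ≈ 1.0892e+7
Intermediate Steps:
h(j) = sqrt(j + j**2)
u(Q) = Q + Q**2 + Q*sqrt(Q*(1 + Q)) (u(Q) = (Q**2 + sqrt(Q*(1 + Q))*Q) + Q = (Q**2 + Q*sqrt(Q*(1 + Q))) + Q = Q + Q**2 + Q*sqrt(Q*(1 + Q)))
(g + 18696)*(u(120) - 28815) = (47365 + 18696)*(120*(1 + 120 + sqrt(120*(1 + 120))) - 28815) = 66061*(120*(1 + 120 + sqrt(120*121)) - 28815) = 66061*(120*(1 + 120 + sqrt(14520)) - 28815) = 66061*(120*(1 + 120 + 22*sqrt(30)) - 28815) = 66061*(120*(121 + 22*sqrt(30)) - 28815) = 66061*((14520 + 2640*sqrt(30)) - 28815) = 66061*(-14295 + 2640*sqrt(30)) = -944341995 + 174401040*sqrt(30)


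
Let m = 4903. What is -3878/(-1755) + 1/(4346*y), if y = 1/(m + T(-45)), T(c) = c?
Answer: 12689789/3813615 ≈ 3.3275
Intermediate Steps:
y = 1/4858 (y = 1/(4903 - 45) = 1/4858 ≈ 0.00020585)
-3878/(-1755) + 1/(4346*y) = -3878/(-1755) + 1/(4346*(1/4858)) = -3878*(-1/1755) + (1/4346)*4858 = 3878/1755 + 2429/2173 = 12689789/3813615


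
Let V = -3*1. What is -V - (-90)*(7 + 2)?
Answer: 813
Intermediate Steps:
V = -3
-V - (-90)*(7 + 2) = -1*(-3) - (-90)*(7 + 2) = 3 - (-90)*9 = 3 - 45*(-18) = 3 + 810 = 813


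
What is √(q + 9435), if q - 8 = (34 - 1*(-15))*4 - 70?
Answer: √9569 ≈ 97.821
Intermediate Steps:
q = 134 (q = 8 + ((34 - 1*(-15))*4 - 70) = 8 + ((34 + 15)*4 - 70) = 8 + (49*4 - 70) = 8 + (196 - 70) = 8 + 126 = 134)
√(q + 9435) = √(134 + 9435) = √9569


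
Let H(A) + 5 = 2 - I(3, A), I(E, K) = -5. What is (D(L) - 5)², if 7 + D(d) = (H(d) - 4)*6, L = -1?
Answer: 576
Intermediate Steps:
H(A) = 2 (H(A) = -5 + (2 - 1*(-5)) = -5 + (2 + 5) = -5 + 7 = 2)
D(d) = -19 (D(d) = -7 + (2 - 4)*6 = -7 - 2*6 = -7 - 12 = -19)
(D(L) - 5)² = (-19 - 5)² = (-24)² = 576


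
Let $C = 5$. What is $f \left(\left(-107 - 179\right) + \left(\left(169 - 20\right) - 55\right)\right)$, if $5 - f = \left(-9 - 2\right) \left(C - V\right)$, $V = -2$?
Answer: $-15744$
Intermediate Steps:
$f = 82$ ($f = 5 - \left(-9 - 2\right) \left(5 - -2\right) = 5 - - 11 \left(5 + 2\right) = 5 - \left(-11\right) 7 = 5 - -77 = 5 + 77 = 82$)
$f \left(\left(-107 - 179\right) + \left(\left(169 - 20\right) - 55\right)\right) = 82 \left(\left(-107 - 179\right) + \left(\left(169 - 20\right) - 55\right)\right) = 82 \left(\left(-107 - 179\right) + \left(149 - 55\right)\right) = 82 \left(-286 + 94\right) = 82 \left(-192\right) = -15744$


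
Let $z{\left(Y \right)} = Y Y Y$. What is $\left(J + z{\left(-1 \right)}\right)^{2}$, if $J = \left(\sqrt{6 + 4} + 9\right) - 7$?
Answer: $\left(1 + \sqrt{10}\right)^{2} \approx 17.325$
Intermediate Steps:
$J = 2 + \sqrt{10}$ ($J = \left(\sqrt{10} + 9\right) - 7 = \left(9 + \sqrt{10}\right) - 7 = 2 + \sqrt{10} \approx 5.1623$)
$z{\left(Y \right)} = Y^{3}$ ($z{\left(Y \right)} = Y^{2} Y = Y^{3}$)
$\left(J + z{\left(-1 \right)}\right)^{2} = \left(\left(2 + \sqrt{10}\right) + \left(-1\right)^{3}\right)^{2} = \left(\left(2 + \sqrt{10}\right) - 1\right)^{2} = \left(1 + \sqrt{10}\right)^{2}$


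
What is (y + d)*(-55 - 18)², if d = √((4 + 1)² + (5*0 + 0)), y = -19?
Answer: -74606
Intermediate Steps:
d = 5 (d = √(5² + (0 + 0)) = √(25 + 0) = √25 = 5)
(y + d)*(-55 - 18)² = (-19 + 5)*(-55 - 18)² = -14*(-73)² = -14*5329 = -74606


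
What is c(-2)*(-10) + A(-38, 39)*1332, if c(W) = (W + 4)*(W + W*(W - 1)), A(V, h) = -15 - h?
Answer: -72008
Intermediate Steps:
c(W) = (4 + W)*(W + W*(-1 + W))
c(-2)*(-10) + A(-38, 39)*1332 = ((-2)²*(4 - 2))*(-10) + (-15 - 1*39)*1332 = (4*2)*(-10) + (-15 - 39)*1332 = 8*(-10) - 54*1332 = -80 - 71928 = -72008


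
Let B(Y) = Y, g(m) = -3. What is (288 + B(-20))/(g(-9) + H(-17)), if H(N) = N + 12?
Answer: -67/2 ≈ -33.500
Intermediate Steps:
H(N) = 12 + N
(288 + B(-20))/(g(-9) + H(-17)) = (288 - 20)/(-3 + (12 - 17)) = 268/(-3 - 5) = 268/(-8) = 268*(-⅛) = -67/2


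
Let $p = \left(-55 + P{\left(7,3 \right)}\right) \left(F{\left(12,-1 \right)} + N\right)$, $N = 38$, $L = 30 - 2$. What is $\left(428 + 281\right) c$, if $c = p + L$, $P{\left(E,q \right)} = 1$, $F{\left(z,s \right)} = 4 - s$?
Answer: $-1626446$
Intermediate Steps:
$L = 28$ ($L = 30 - 2 = 28$)
$p = -2322$ ($p = \left(-55 + 1\right) \left(\left(4 - -1\right) + 38\right) = - 54 \left(\left(4 + 1\right) + 38\right) = - 54 \left(5 + 38\right) = \left(-54\right) 43 = -2322$)
$c = -2294$ ($c = -2322 + 28 = -2294$)
$\left(428 + 281\right) c = \left(428 + 281\right) \left(-2294\right) = 709 \left(-2294\right) = -1626446$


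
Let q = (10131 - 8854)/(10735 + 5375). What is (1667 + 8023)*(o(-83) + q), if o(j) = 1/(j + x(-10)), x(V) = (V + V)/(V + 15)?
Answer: 10227149/15573 ≈ 656.72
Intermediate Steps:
x(V) = 2*V/(15 + V) (x(V) = (2*V)/(15 + V) = 2*V/(15 + V))
o(j) = 1/(-4 + j) (o(j) = 1/(j + 2*(-10)/(15 - 10)) = 1/(j + 2*(-10)/5) = 1/(j + 2*(-10)*(1/5)) = 1/(j - 4) = 1/(-4 + j))
q = 1277/16110 ≈ 0.079268
(1667 + 8023)*(o(-83) + q) = (1667 + 8023)*(1/(-4 - 83) + 1277/16110) = 9690*(1/(-87) + 1277/16110) = 9690*(-1/87 + 1277/16110) = 9690*(31663/467190) = 10227149/15573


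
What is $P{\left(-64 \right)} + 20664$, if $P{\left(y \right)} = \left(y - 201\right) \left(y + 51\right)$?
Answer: $24109$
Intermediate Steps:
$P{\left(y \right)} = \left(-201 + y\right) \left(51 + y\right)$
$P{\left(-64 \right)} + 20664 = \left(-10251 + \left(-64\right)^{2} - -9600\right) + 20664 = \left(-10251 + 4096 + 9600\right) + 20664 = 3445 + 20664 = 24109$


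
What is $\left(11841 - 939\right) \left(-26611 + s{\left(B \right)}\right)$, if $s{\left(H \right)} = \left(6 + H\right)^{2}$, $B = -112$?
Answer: $-167618250$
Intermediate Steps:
$\left(11841 - 939\right) \left(-26611 + s{\left(B \right)}\right) = \left(11841 - 939\right) \left(-26611 + \left(6 - 112\right)^{2}\right) = 10902 \left(-26611 + \left(-106\right)^{2}\right) = 10902 \left(-26611 + 11236\right) = 10902 \left(-15375\right) = -167618250$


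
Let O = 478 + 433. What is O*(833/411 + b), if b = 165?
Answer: 62538328/411 ≈ 1.5216e+5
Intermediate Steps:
O = 911
O*(833/411 + b) = 911*(833/411 + 165) = 911*(68648/411) = 62538328/411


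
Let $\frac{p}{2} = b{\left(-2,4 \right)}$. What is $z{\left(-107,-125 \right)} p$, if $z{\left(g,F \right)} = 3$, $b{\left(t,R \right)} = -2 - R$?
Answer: $-36$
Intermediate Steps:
$p = -12$ ($p = 2 \left(-2 - 4\right) = 2 \left(-6\right) = -12$)
$z{\left(-107,-125 \right)} p = 3 \left(-12\right) = -36$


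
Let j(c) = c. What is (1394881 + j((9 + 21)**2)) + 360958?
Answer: 1756739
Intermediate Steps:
(1394881 + j((9 + 21)**2)) + 360958 = (1394881 + (9 + 21)**2) + 360958 = (1394881 + 30**2) + 360958 = (1394881 + 900) + 360958 = 1395781 + 360958 = 1756739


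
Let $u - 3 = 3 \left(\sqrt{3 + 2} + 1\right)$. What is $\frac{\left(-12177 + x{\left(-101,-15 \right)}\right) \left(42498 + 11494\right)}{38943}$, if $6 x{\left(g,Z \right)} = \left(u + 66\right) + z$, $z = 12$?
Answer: $- \frac{656704696}{38943} + \frac{26996 \sqrt{5}}{38943} \approx -16862.0$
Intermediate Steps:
$u = 6 + 3 \sqrt{5}$ ($u = 3 + 3 \left(\sqrt{3 + 2} + 1\right) = 3 + 3 \left(\sqrt{5} + 1\right) = 3 + 3 \left(1 + \sqrt{5}\right) = 3 + \left(3 + 3 \sqrt{5}\right) = 6 + 3 \sqrt{5} \approx 12.708$)
$x{\left(g,Z \right)} = 14 + \frac{\sqrt{5}}{2}$ ($x{\left(g,Z \right)} = \frac{\left(\left(6 + 3 \sqrt{5}\right) + 66\right) + 12}{6} = \frac{\left(72 + 3 \sqrt{5}\right) + 12}{6} = \frac{84 + 3 \sqrt{5}}{6} = 14 + \frac{\sqrt{5}}{2}$)
$\frac{\left(-12177 + x{\left(-101,-15 \right)}\right) \left(42498 + 11494\right)}{38943} = \frac{\left(-12177 + \left(14 + \frac{\sqrt{5}}{2}\right)\right) \left(42498 + 11494\right)}{38943} = \left(-12163 + \frac{\sqrt{5}}{2}\right) 53992 \cdot \frac{1}{38943} = \left(-656704696 + 26996 \sqrt{5}\right) \frac{1}{38943} = - \frac{656704696}{38943} + \frac{26996 \sqrt{5}}{38943}$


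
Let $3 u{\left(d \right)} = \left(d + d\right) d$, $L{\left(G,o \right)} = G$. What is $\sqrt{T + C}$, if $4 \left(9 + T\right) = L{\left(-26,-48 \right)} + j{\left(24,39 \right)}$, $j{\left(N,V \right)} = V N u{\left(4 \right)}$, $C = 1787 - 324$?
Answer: $\frac{\sqrt{15774}}{2} \approx 62.797$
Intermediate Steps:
$u{\left(d \right)} = \frac{2 d^{2}}{3}$ ($u{\left(d \right)} = \frac{\left(d + d\right) d}{3} = \frac{2 d d}{3} = \frac{2 d^{2}}{3}$)
$C = 1463$ ($C = 1787 - 324 = 1463$)
$j{\left(N,V \right)} = \frac{32 N V}{3}$ ($j{\left(N,V \right)} = V N \frac{2 \cdot 4^{2}}{3} = N V \frac{2}{3} \cdot 16 = N V \frac{32}{3} = \frac{32 N V}{3}$)
$T = \frac{4961}{2}$ ($T = -9 + \frac{-26 + \frac{32}{3} \cdot 24 \cdot 39}{4} = -9 + \frac{-26 + 9984}{4} = -9 + \frac{1}{4} \cdot 9958 = -9 + \frac{4979}{2} = \frac{4961}{2} \approx 2480.5$)
$\sqrt{T + C} = \sqrt{\frac{4961}{2} + 1463} = \sqrt{\frac{7887}{2}} = \frac{\sqrt{15774}}{2}$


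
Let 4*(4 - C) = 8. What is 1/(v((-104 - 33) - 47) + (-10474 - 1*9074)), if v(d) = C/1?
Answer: -1/19546 ≈ -5.1161e-5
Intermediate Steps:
C = 2 (C = 4 - ¼*8 = 4 - 2 = 2)
v(d) = 2 (v(d) = 2/1 = 2*1 = 2)
1/(v((-104 - 33) - 47) + (-10474 - 1*9074)) = 1/(2 + (-10474 - 1*9074)) = 1/(2 + (-10474 - 9074)) = 1/(2 - 19548) = 1/(-19546) = -1/19546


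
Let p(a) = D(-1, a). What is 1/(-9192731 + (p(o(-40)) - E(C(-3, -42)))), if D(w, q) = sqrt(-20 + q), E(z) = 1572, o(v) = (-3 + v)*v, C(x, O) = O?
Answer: -9194303/84535207654109 - 10*sqrt(17)/84535207654109 ≈ -1.0876e-7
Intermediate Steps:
o(v) = v*(-3 + v)
p(a) = sqrt(-20 + a)
1/(-9192731 + (p(o(-40)) - E(C(-3, -42)))) = 1/(-9192731 + (sqrt(-20 - 40*(-3 - 40)) - 1*1572)) = 1/(-9192731 + (sqrt(-20 - 40*(-43)) - 1572)) = 1/(-9192731 + (sqrt(-20 + 1720) - 1572)) = 1/(-9192731 + (sqrt(1700) - 1572)) = 1/(-9192731 + (10*sqrt(17) - 1572)) = 1/(-9192731 + (-1572 + 10*sqrt(17))) = 1/(-9194303 + 10*sqrt(17))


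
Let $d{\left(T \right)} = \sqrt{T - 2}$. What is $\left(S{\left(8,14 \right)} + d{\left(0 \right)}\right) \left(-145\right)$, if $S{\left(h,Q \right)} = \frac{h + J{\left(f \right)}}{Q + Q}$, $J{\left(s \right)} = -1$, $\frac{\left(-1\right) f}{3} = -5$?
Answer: $- \frac{145}{4} - 145 i \sqrt{2} \approx -36.25 - 205.06 i$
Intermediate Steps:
$f = 15$ ($f = \left(-3\right) \left(-5\right) = 15$)
$d{\left(T \right)} = \sqrt{-2 + T}$ ($d{\left(T \right)} = \sqrt{T - 2} = \sqrt{-2 + T}$)
$S{\left(h,Q \right)} = \frac{-1 + h}{2 Q}$ ($S{\left(h,Q \right)} = \frac{h - 1}{Q + Q} = \frac{-1 + h}{2 Q}$)
$\left(S{\left(8,14 \right)} + d{\left(0 \right)}\right) \left(-145\right) = \left(\frac{-1 + 8}{2 \cdot 14} + \sqrt{-2 + 0}\right) \left(-145\right) = \left(\frac{1}{2} \cdot \frac{1}{14} \cdot 7 + \sqrt{-2}\right) \left(-145\right) = \left(\frac{1}{4} + i \sqrt{2}\right) \left(-145\right) = - \frac{145}{4} - 145 i \sqrt{2}$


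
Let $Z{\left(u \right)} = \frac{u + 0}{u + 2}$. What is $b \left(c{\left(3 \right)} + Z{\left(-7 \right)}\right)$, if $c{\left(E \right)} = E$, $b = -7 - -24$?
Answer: $\frac{374}{5} \approx 74.8$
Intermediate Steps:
$Z{\left(u \right)} = \frac{u}{2 + u}$
$b = 17$ ($b = -7 + 24 = 17$)
$b \left(c{\left(3 \right)} + Z{\left(-7 \right)}\right) = 17 \left(3 - \frac{7}{2 - 7}\right) = 17 \left(3 - \frac{7}{-5}\right) = 17 \left(3 - - \frac{7}{5}\right) = 17 \left(3 + \frac{7}{5}\right) = 17 \cdot \frac{22}{5} = \frac{374}{5}$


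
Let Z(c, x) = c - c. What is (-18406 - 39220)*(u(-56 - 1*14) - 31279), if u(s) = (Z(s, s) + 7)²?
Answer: 1799659980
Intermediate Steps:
Z(c, x) = 0
u(s) = 49 (u(s) = (0 + 7)² = 7² = 49)
(-18406 - 39220)*(u(-56 - 1*14) - 31279) = (-18406 - 39220)*(49 - 31279) = -57626*(-31230) = 1799659980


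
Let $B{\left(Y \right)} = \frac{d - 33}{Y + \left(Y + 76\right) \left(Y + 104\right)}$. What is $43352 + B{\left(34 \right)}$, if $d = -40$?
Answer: $\frac{659557255}{15214} \approx 43352.0$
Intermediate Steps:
$B{\left(Y \right)} = - \frac{73}{Y + \left(76 + Y\right) \left(104 + Y\right)}$ ($B{\left(Y \right)} = \frac{-40 - 33}{Y + \left(Y + 76\right) \left(Y + 104\right)} = - \frac{73}{Y + \left(76 + Y\right) \left(104 + Y\right)}$)
$43352 + B{\left(34 \right)} = 43352 - \frac{73}{7904 + 34^{2} + 181 \cdot 34} = 43352 - \frac{73}{7904 + 1156 + 6154} = 43352 - \frac{73}{15214} = \frac{659557255}{15214}$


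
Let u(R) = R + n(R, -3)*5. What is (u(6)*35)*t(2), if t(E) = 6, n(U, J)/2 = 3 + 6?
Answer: 20160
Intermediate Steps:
n(U, J) = 18 (n(U, J) = 2*(3 + 6) = 2*9 = 18)
u(R) = 90 + R (u(R) = R + 18*5 = R + 90 = 90 + R)
(u(6)*35)*t(2) = ((90 + 6)*35)*6 = (96*35)*6 = 3360*6 = 20160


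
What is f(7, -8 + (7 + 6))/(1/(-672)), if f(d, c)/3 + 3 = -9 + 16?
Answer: -8064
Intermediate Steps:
f(d, c) = 12 (f(d, c) = -9 + 3*(-9 + 16) = -9 + 3*7 = -9 + 21 = 12)
f(7, -8 + (7 + 6))/(1/(-672)) = 12/(1/(-672)) = 12/(-1/672) = 12*(-672) = -8064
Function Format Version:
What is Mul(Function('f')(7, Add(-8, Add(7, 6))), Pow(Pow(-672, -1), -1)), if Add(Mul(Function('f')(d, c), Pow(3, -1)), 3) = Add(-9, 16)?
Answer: -8064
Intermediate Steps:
Function('f')(d, c) = 12 (Function('f')(d, c) = Add(-9, Mul(3, Add(-9, 16))) = Add(-9, Mul(3, 7)) = Add(-9, 21) = 12)
Mul(Function('f')(7, Add(-8, Add(7, 6))), Pow(Pow(-672, -1), -1)) = Mul(12, Pow(Pow(-672, -1), -1)) = Mul(12, Pow(Rational(-1, 672), -1)) = Mul(12, -672) = -8064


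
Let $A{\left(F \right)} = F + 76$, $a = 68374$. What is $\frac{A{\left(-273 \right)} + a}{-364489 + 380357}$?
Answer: $\frac{68177}{15868} \approx 4.2965$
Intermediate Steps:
$A{\left(F \right)} = 76 + F$
$\frac{A{\left(-273 \right)} + a}{-364489 + 380357} = \frac{\left(76 - 273\right) + 68374}{-364489 + 380357} = \frac{-197 + 68374}{15868} = 68177 \cdot \frac{1}{15868} = \frac{68177}{15868}$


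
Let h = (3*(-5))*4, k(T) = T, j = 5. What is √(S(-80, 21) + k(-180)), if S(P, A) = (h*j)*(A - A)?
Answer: 6*I*√5 ≈ 13.416*I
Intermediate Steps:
h = -60 (h = -15*4 = -60)
S(P, A) = 0 (S(P, A) = (-60*5)*(A - A) = -300*0 = 0)
√(S(-80, 21) + k(-180)) = √(0 - 180) = √(-180) = 6*I*√5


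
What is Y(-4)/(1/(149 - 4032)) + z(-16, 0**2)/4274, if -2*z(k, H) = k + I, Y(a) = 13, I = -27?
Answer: -431494449/8548 ≈ -50479.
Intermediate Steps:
z(k, H) = 27/2 - k/2 (z(k, H) = -(k - 27)/2 = -(-27 + k)/2 = 27/2 - k/2)
Y(-4)/(1/(149 - 4032)) + z(-16, 0**2)/4274 = 13/(1/(149 - 4032)) + (27/2 - 1/2*(-16))/4274 = 13/(1/(-3883)) + (27/2 + 8)*(1/4274) = 13/(-1/3883) + (43/2)*(1/4274) = 13*(-3883) + 43/8548 = -50479 + 43/8548 = -431494449/8548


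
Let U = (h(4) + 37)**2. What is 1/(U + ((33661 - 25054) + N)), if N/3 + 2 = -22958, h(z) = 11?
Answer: -1/57969 ≈ -1.7251e-5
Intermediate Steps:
N = -68880 (N = -6 + 3*(-22958) = -6 - 68874 = -68880)
U = 2304 (U = (11 + 37)**2 = 48**2 = 2304)
1/(U + ((33661 - 25054) + N)) = 1/(2304 + ((33661 - 25054) - 68880)) = 1/(2304 + (8607 - 68880)) = 1/(2304 - 60273) = 1/(-57969) = -1/57969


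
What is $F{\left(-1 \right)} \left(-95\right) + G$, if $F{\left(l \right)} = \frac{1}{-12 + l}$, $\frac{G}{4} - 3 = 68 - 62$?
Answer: $\frac{563}{13} \approx 43.308$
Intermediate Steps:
$G = 36$ ($G = 12 + 4 \left(68 - 62\right) = 12 + 4 \cdot 6 = 12 + 24 = 36$)
$F{\left(-1 \right)} \left(-95\right) + G = \frac{1}{-12 - 1} \left(-95\right) + 36 = \frac{1}{-13} \left(-95\right) + 36 = \left(- \frac{1}{13}\right) \left(-95\right) + 36 = \frac{95}{13} + 36 = \frac{563}{13}$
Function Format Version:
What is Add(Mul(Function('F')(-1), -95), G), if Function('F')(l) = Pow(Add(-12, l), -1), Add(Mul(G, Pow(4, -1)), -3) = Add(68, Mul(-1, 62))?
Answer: Rational(563, 13) ≈ 43.308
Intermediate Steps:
G = 36 (G = Add(12, Mul(4, Add(68, Mul(-1, 62)))) = Add(12, Mul(4, Add(68, -62))) = Add(12, Mul(4, 6)) = Add(12, 24) = 36)
Add(Mul(Function('F')(-1), -95), G) = Add(Mul(Pow(Add(-12, -1), -1), -95), 36) = Add(Mul(Pow(-13, -1), -95), 36) = Add(Mul(Rational(-1, 13), -95), 36) = Add(Rational(95, 13), 36) = Rational(563, 13)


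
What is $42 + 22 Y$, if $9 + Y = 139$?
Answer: $2902$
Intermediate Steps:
$Y = 130$ ($Y = -9 + 139 = 130$)
$42 + 22 Y = 42 + 22 \cdot 130 = 42 + 2860 = 2902$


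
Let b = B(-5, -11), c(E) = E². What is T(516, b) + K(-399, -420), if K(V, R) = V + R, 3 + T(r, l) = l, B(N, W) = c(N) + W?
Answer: -808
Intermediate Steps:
B(N, W) = W + N² (B(N, W) = N² + W = W + N²)
b = 14 (b = -11 + (-5)² = -11 + 25 = 14)
T(r, l) = -3 + l
K(V, R) = R + V
T(516, b) + K(-399, -420) = (-3 + 14) + (-420 - 399) = 11 - 819 = -808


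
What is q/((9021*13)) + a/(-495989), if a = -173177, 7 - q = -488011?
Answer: 1552429267/344178213 ≈ 4.5105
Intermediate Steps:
q = 488018 (q = 7 - 1*(-488011) = 7 + 488011 = 488018)
q/((9021*13)) + a/(-495989) = 488018/((9021*13)) - 173177/(-495989) = 488018/117273 - 173177*(-1/495989) = 488018*(1/117273) + 173177/495989 = 488018/117273 + 173177/495989 = 1552429267/344178213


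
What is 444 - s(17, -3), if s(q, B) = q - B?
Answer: 424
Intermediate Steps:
444 - s(17, -3) = 444 - (17 - 1*(-3)) = 444 - (17 + 3) = 444 - 1*20 = 444 - 20 = 424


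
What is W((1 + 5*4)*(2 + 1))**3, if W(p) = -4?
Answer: -64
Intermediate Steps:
W((1 + 5*4)*(2 + 1))**3 = (-4)**3 = -64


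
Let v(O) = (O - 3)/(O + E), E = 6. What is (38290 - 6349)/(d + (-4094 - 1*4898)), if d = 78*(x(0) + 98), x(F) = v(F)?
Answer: -31941/1387 ≈ -23.029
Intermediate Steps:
v(O) = (-3 + O)/(6 + O) (v(O) = (O - 3)/(O + 6) = (-3 + O)/(6 + O))
x(F) = (-3 + F)/(6 + F)
d = 7605 (d = 78*((-3 + 0)/(6 + 0) + 98) = 78*(-3/6 + 98) = 78*((⅙)*(-3) + 98) = 78*(-½ + 98) = 78*(195/2) = 7605)
(38290 - 6349)/(d + (-4094 - 1*4898)) = (38290 - 6349)/(7605 + (-4094 - 1*4898)) = 31941/(7605 + (-4094 - 4898)) = 31941/(7605 - 8992) = 31941/(-1387) = 31941*(-1/1387) = -31941/1387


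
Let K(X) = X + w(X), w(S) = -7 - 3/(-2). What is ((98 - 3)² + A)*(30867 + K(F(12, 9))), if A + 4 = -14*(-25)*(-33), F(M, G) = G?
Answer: -156142989/2 ≈ -7.8072e+7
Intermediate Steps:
w(S) = -11/2 (w(S) = -7 - 3*(-1)/2 = -7 - 1*(-3/2) = -7 + 3/2 = -11/2)
A = -11554 (A = -4 - 14*(-25)*(-33) = -4 + 350*(-33) = -4 - 11550 = -11554)
K(X) = -11/2 + X (K(X) = X - 11/2 = -11/2 + X)
((98 - 3)² + A)*(30867 + K(F(12, 9))) = ((98 - 3)² - 11554)*(30867 + (-11/2 + 9)) = (95² - 11554)*(30867 + 7/2) = (9025 - 11554)*(61741/2) = -2529*61741/2 = -156142989/2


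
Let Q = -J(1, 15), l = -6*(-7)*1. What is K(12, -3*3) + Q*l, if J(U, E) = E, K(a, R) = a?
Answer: -618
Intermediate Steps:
l = 42 (l = 42*1 = 42)
Q = -15 (Q = -1*15 = -15)
K(12, -3*3) + Q*l = 12 - 15*42 = 12 - 630 = -618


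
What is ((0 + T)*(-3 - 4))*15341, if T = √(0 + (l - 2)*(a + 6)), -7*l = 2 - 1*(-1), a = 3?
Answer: -46023*I*√119 ≈ -5.0205e+5*I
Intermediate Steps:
l = -3/7 (l = -(2 - 1*(-1))/7 = -(2 + 1)/7 = -⅐*3 = -3/7 ≈ -0.42857)
T = 3*I*√119/7 (T = √(0 + (-3/7 - 2)*(3 + 6)) = √(0 - 17/7*9) = √(0 - 153/7) = √(-153/7) = 3*I*√119/7 ≈ 4.6752*I)
((0 + T)*(-3 - 4))*15341 = ((0 + 3*I*√119/7)*(-3 - 4))*15341 = ((3*I*√119/7)*(-7))*15341 = -3*I*√119*15341 = -46023*I*√119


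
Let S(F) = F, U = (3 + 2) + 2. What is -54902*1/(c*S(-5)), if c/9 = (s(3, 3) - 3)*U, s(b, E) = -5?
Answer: -27451/1260 ≈ -21.786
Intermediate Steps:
U = 7 (U = 5 + 2 = 7)
c = -504 (c = 9*((-5 - 3)*7) = 9*(-8*7) = 9*(-56) = -504)
-54902*1/(c*S(-5)) = -54902/((-504*(-5))) = -54902/2520 = -54902*1/2520 = -27451/1260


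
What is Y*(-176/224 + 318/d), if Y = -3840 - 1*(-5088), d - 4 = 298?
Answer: 352560/1057 ≈ 333.55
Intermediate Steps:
d = 302 (d = 4 + 298 = 302)
Y = 1248 (Y = -3840 + 5088 = 1248)
Y*(-176/224 + 318/d) = 1248*(-176/224 + 318/302) = 1248*(-176*1/224 + 318*(1/302)) = 1248*(-11/14 + 159/151) = 1248*(565/2114) = 352560/1057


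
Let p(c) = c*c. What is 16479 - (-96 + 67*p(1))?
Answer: 16508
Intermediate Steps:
p(c) = c²
16479 - (-96 + 67*p(1)) = 16479 - (-96 + 67*1²) = 16479 - (-96 + 67*1) = 16479 - (-96 + 67) = 16479 - 1*(-29) = 16479 + 29 = 16508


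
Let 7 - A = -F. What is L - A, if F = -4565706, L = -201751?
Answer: 4363948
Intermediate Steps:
A = -4565699 (A = 7 - (-1)*(-4565706) = 7 - 1*4565706 = 7 - 4565706 = -4565699)
L - A = -201751 - 1*(-4565699) = -201751 + 4565699 = 4363948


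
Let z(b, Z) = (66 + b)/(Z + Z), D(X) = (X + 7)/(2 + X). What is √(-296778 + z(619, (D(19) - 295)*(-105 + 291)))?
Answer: I*√45177401196037/12338 ≈ 544.77*I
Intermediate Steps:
D(X) = (7 + X)/(2 + X)
z(b, Z) = (66 + b)/(2*Z) (z(b, Z) = (66 + b)/((2*Z)) = (66 + b)*(1/(2*Z)) = (66 + b)/(2*Z))
√(-296778 + z(619, (D(19) - 295)*(-105 + 291))) = √(-296778 + (66 + 619)/(2*((((7 + 19)/(2 + 19) - 295)*(-105 + 291))))) = √(-296778 + (½)*685/((26/21 - 295)*186)) = √(-296778 + (½)*685/(-6169/21*186)) = √(-296778 + (½)*685/(-382478/7)) = √(-296778 + (½)*(-7/382478)*685) = √(-296778 - 4795/764956) = √(-227022116563/764956) = I*√45177401196037/12338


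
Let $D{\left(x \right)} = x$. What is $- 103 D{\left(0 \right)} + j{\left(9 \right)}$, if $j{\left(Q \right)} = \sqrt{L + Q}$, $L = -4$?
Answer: $\sqrt{5} \approx 2.2361$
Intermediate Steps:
$j{\left(Q \right)} = \sqrt{-4 + Q}$
$- 103 D{\left(0 \right)} + j{\left(9 \right)} = \left(-103\right) 0 + \sqrt{-4 + 9} = 0 + \sqrt{5} = \sqrt{5}$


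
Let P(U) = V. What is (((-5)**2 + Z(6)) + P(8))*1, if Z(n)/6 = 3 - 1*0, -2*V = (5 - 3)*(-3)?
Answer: 46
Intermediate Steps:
V = 3 (V = -(5 - 3)*(-3)/2 = -(-3) = -1/2*(-6) = 3)
P(U) = 3
Z(n) = 18 (Z(n) = 6*(3 - 1*0) = 6*(3 + 0) = 6*3 = 18)
(((-5)**2 + Z(6)) + P(8))*1 = (((-5)**2 + 18) + 3)*1 = ((25 + 18) + 3)*1 = (43 + 3)*1 = 46*1 = 46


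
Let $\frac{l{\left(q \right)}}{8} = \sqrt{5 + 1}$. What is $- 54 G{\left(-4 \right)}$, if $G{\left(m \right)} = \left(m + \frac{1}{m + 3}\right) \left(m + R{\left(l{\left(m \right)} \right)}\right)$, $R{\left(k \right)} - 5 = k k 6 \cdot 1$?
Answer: $622350$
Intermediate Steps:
$l{\left(q \right)} = 8 \sqrt{6}$ ($l{\left(q \right)} = 8 \sqrt{5 + 1} = 8 \sqrt{6}$)
$R{\left(k \right)} = 5 + 6 k^{2}$ ($R{\left(k \right)} = 5 + k k 6 \cdot 1 = 5 + k 6 k 1 = 5 + 6 k^{2} \cdot 1 = 5 + 6 k^{2}$)
$G{\left(m \right)} = \left(2309 + m\right) \left(m + \frac{1}{3 + m}\right)$ ($G{\left(m \right)} = \left(m + \frac{1}{m + 3}\right) \left(m + \left(5 + 6 \left(8 \sqrt{6}\right)^{2}\right)\right) = \left(m + \frac{1}{3 + m}\right) \left(m + \left(5 + 6 \cdot 384\right)\right) = \left(m + \frac{1}{3 + m}\right) \left(m + \left(5 + 2304\right)\right) = \left(m + \frac{1}{3 + m}\right) \left(m + 2309\right) = \left(m + \frac{1}{3 + m}\right) \left(2309 + m\right) = \left(2309 + m\right) \left(m + \frac{1}{3 + m}\right)$)
$- 54 G{\left(-4 \right)} = - 54 \frac{2309 + \left(-4\right)^{3} + 2312 \left(-4\right)^{2} + 6928 \left(-4\right)}{3 - 4} = - 54 \frac{2309 - 64 + 2312 \cdot 16 - 27712}{-1} = - 54 \left(- (2309 - 64 + 36992 - 27712)\right) = - 54 \left(\left(-1\right) 11525\right) = \left(-54\right) \left(-11525\right) = 622350$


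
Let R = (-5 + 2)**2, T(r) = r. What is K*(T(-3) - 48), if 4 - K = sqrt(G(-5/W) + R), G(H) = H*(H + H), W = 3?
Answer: -204 + 17*sqrt(131) ≈ -9.4261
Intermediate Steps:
R = 9 (R = (-3)**2 = 9)
G(H) = 2*H**2 (G(H) = H*(2*H) = 2*H**2)
K = 4 - sqrt(131)/3 (K = 4 - sqrt(2*(-5/3)**2 + 9) = 4 - sqrt(2*(25/9) + 9) = 4 - sqrt(50/9 + 9) = 4 - sqrt(131/9) = 4 - sqrt(131)/3 ≈ 0.18483)
K*(T(-3) - 48) = (4 - sqrt(131)/3)*(-3 - 48) = (4 - sqrt(131)/3)*(-51) = -204 + 17*sqrt(131)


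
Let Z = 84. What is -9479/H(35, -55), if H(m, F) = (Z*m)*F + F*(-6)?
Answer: 9479/161370 ≈ 0.058741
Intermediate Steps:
H(m, F) = -6*F + 84*F*m (H(m, F) = (84*m)*F + F*(-6) = 84*F*m - 6*F = -6*F + 84*F*m)
-9479/H(35, -55) = -9479*(-1/(330*(-1 + 14*35))) = -9479*(-1/(330*(-1 + 490))) = -9479/(6*(-55)*489) = -9479/(-161370) = -9479*(-1/161370) = 9479/161370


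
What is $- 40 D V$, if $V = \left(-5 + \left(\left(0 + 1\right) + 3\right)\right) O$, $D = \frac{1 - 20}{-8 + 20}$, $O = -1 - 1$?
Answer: $\frac{380}{3} \approx 126.67$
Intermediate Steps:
$O = -2$ ($O = -1 - 1 = -2$)
$D = - \frac{19}{12} \approx -1.5833$
$V = 2$ ($V = \left(-5 + \left(\left(0 + 1\right) + 3\right)\right) \left(-2\right) = \left(-5 + \left(1 + 3\right)\right) \left(-2\right) = \left(-5 + 4\right) \left(-2\right) = \left(-1\right) \left(-2\right) = 2$)
$- 40 D V = \left(-40\right) \left(- \frac{19}{12}\right) 2 = \frac{190}{3} \cdot 2 = \frac{380}{3}$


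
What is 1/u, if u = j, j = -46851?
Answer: -1/46851 ≈ -2.1344e-5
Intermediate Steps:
u = -46851
1/u = 1/(-46851) = -1/46851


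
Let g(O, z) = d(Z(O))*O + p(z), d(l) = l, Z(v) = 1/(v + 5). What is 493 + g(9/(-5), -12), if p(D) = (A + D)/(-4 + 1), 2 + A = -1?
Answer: 7959/16 ≈ 497.44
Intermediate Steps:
A = -3 (A = -2 - 1 = -3)
Z(v) = 1/(5 + v)
p(D) = 1 - D/3 (p(D) = (-3 + D)/(-4 + 1) = (-3 + D)/(-3) = (-3 + D)*(-⅓) = 1 - D/3)
g(O, z) = 1 - z/3 + O/(5 + O) (g(O, z) = O/(5 + O) + (1 - z/3) = 1 - z/3 + O/(5 + O))
493 + g(9/(-5), -12) = 493 + (9/(-5) + (3 - 1*(-12))*(5 + 9/(-5))/3)/(5 + 9/(-5)) = 493 + (9*(-⅕) + (3 + 12)*(5 + 9*(-⅕))/3)/(5 + 9*(-⅕)) = 493 + (-9/5 + (⅓)*15*(5 - 9/5))/(5 - 9/5) = 493 + (-9/5 + (⅓)*15*(16/5))/(16/5) = 493 + 5*(-9/5 + 16)/16 = 493 + (5/16)*(71/5) = 493 + 71/16 = 7959/16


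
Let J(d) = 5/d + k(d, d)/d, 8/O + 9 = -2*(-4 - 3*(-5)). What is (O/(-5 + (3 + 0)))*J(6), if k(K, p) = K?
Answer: 22/93 ≈ 0.23656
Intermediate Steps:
O = -8/31 (O = 8/(-9 - 2*(-4 - 3*(-5))) = 8/(-9 - 2*(-4 + 15)) = 8/(-9 - 2*11) = 8/(-9 - 22) = 8/(-31) = 8*(-1/31) = -8/31 ≈ -0.25806)
J(d) = 1 + 5/d (J(d) = 5/d + d/d = 5/d + 1 = 1 + 5/d)
(O/(-5 + (3 + 0)))*J(6) = (-8/31/(-5 + (3 + 0)))*((5 + 6)/6) = (-8/31/(-5 + 3))*((1/6)*11) = (-8/31/(-2))*(11/6) = -1/2*(-8/31)*(11/6) = (4/31)*(11/6) = 22/93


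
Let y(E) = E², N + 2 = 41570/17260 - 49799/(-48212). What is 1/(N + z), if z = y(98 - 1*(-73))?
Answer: 41606956/1216688971663 ≈ 3.4197e-5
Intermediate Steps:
N = 59971267/41606956 (N = -2 + (41570/17260 - 49799/(-48212)) = -2 + (41570*(1/17260) - 49799*(-1/48212)) = -2 + (4157/1726 + 49799/48212) = -2 + 143185179/41606956 = 59971267/41606956 ≈ 1.4414)
z = 29241 (z = (98 - 1*(-73))² = (98 + 73)² = 171² = 29241)
1/(N + z) = 1/(59971267/41606956 + 29241) = 1/(1216688971663/41606956) = 41606956/1216688971663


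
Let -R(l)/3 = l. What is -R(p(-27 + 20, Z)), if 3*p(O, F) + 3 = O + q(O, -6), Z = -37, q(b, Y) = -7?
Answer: -17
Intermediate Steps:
p(O, F) = -10/3 + O/3 (p(O, F) = -1 + (O - 7)/3 = -1 + (-7 + O)/3 = -1 + (-7/3 + O/3) = -10/3 + O/3)
R(l) = -3*l
-R(p(-27 + 20, Z)) = -(-3)*(-10/3 + (-27 + 20)/3) = -(-3)*(-10/3 + (1/3)*(-7)) = -(-3)*(-10/3 - 7/3) = -(-3)*(-17)/3 = -1*17 = -17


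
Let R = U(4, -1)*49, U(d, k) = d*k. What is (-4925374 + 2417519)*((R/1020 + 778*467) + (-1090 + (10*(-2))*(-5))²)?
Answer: -171824973595751/51 ≈ -3.3691e+12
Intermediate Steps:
R = -196 (R = (4*(-1))*49 = -4*49 = -196)
(-4925374 + 2417519)*((R/1020 + 778*467) + (-1090 + (10*(-2))*(-5))²) = (-4925374 + 2417519)*((-196/1020 + 778*467) + (-1090 + (10*(-2))*(-5))²) = -2507855*((-196*1/1020 + 363326) + (-1090 - 20*(-5))²) = -2507855*((-49/255 + 363326) + (-1090 + 100)²) = -2507855*(92648081/255 + (-990)²) = -2507855*(92648081/255 + 980100) = -2507855*342573581/255 = -171824973595751/51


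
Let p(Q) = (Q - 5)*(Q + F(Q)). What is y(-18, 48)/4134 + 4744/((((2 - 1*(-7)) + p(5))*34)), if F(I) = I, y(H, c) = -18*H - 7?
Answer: 3284783/210834 ≈ 15.580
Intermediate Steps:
y(H, c) = -7 - 18*H
p(Q) = 2*Q*(-5 + Q) (p(Q) = (Q - 5)*(Q + Q) = (-5 + Q)*(2*Q) = 2*Q*(-5 + Q))
y(-18, 48)/4134 + 4744/((((2 - 1*(-7)) + p(5))*34)) = (-7 - 18*(-18))/4134 + 4744/((((2 - 1*(-7)) + 2*5*(-5 + 5))*34)) = (-7 + 324)*(1/4134) + 4744/((((2 + 7) + 2*5*0)*34)) = 317*(1/4134) + 4744/(((9 + 0)*34)) = 317/4134 + 4744/((9*34)) = 317/4134 + 4744/306 = 317/4134 + 4744*(1/306) = 317/4134 + 2372/153 = 3284783/210834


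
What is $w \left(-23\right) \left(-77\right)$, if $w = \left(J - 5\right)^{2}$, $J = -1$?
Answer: $63756$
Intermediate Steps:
$w = 36$ ($w = \left(-1 - 5\right)^{2} = \left(-6\right)^{2} = 36$)
$w \left(-23\right) \left(-77\right) = 36 \left(-23\right) \left(-77\right) = \left(-828\right) \left(-77\right) = 63756$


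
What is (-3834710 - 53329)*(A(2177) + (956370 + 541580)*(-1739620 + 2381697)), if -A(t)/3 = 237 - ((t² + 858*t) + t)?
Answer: -3739590053373552645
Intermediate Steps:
A(t) = -711 + 3*t² + 2577*t (A(t) = -3*(237 - ((t² + 858*t) + t)) = -3*(237 - (t² + 859*t)) = -3*(237 + (-t² - 859*t)) = -3*(237 - t² - 859*t) = -711 + 3*t² + 2577*t)
(-3834710 - 53329)*(A(2177) + (956370 + 541580)*(-1739620 + 2381697)) = (-3834710 - 53329)*((-711 + 3*2177² + 2577*2177) + (956370 + 541580)*(-1739620 + 2381697)) = -3888039*((-711 + 3*4739329 + 5610129) + 1497950*642077) = -3888039*((-711 + 14217987 + 5610129) + 961799242150) = -3888039*(19827405 + 961799242150) = -3888039*961819069555 = -3739590053373552645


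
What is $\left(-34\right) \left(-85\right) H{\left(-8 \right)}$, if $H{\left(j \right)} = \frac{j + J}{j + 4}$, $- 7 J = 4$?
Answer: $\frac{43350}{7} \approx 6192.9$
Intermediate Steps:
$J = - \frac{4}{7}$ ($J = \left(- \frac{1}{7}\right) 4 = - \frac{4}{7} \approx -0.57143$)
$H{\left(j \right)} = \frac{- \frac{4}{7} + j}{4 + j}$ ($H{\left(j \right)} = \frac{j - \frac{4}{7}}{j + 4} = \frac{- \frac{4}{7} + j}{4 + j}$)
$\left(-34\right) \left(-85\right) H{\left(-8 \right)} = \left(-34\right) \left(-85\right) \frac{- \frac{4}{7} - 8}{4 - 8} = 2890 \frac{1}{-4} \left(- \frac{60}{7}\right) = 2890 \left(\left(- \frac{1}{4}\right) \left(- \frac{60}{7}\right)\right) = 2890 \cdot \frac{15}{7} = \frac{43350}{7}$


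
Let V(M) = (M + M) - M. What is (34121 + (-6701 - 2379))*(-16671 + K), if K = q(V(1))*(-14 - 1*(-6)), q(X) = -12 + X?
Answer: -415254903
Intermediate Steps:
V(M) = M (V(M) = 2*M - M = M)
K = 88 (K = (-12 + 1)*(-14 - 1*(-6)) = -11*(-14 + 6) = -11*(-8) = 88)
(34121 + (-6701 - 2379))*(-16671 + K) = (34121 + (-6701 - 2379))*(-16671 + 88) = (34121 - 9080)*(-16583) = 25041*(-16583) = -415254903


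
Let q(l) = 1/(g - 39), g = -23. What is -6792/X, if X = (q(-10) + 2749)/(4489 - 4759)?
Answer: 113698080/170437 ≈ 667.10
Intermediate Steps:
q(l) = -1/62 (q(l) = 1/(-23 - 39) = 1/(-62) = -1/62)
X = -170437/16740 (X = (-1/62 + 2749)/(4489 - 4759) = (170437/62)/(-270) = (170437/62)*(-1/270) = -170437/16740 ≈ -10.181)
-6792/X = -6792/(-170437/16740) = -6792*(-16740/170437) = 113698080/170437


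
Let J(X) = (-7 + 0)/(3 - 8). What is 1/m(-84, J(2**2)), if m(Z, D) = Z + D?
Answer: -5/413 ≈ -0.012107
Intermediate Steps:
J(X) = 7/5 (J(X) = -7/(-5) = -7*(-1/5) = 7/5)
m(Z, D) = D + Z
1/m(-84, J(2**2)) = 1/(7/5 - 84) = 1/(-413/5) = -5/413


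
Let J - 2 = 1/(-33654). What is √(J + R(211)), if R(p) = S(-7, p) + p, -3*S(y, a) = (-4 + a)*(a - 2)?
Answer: I*√16091863134582/33654 ≈ 119.2*I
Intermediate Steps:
S(y, a) = -(-4 + a)*(-2 + a)/3 (S(y, a) = -(-4 + a)*(a - 2)/3 = -(-4 + a)*(-2 + a)/3)
R(p) = -8/3 + 3*p - p²/3 (R(p) = (-8/3 + 2*p - p²/3) + p = -8/3 + 3*p - p²/3)
J = 67307/33654 (J = 2 + 1/(-33654) = 2 - 1/33654 = 67307/33654 ≈ 2.0000)
√(J + R(211)) = √(67307/33654 + (-8/3 + 3*211 - ⅓*211²)) = √(67307/33654 + (-8/3 + 633 - ⅓*44521)) = √(67307/33654 + (-8/3 + 633 - 44521/3)) = √(67307/33654 - 14210) = √(-478156033/33654) = I*√16091863134582/33654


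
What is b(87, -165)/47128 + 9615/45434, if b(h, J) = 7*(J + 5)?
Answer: 50281205/267651694 ≈ 0.18786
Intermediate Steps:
b(h, J) = 35 + 7*J (b(h, J) = 7*(5 + J) = 35 + 7*J)
b(87, -165)/47128 + 9615/45434 = (35 + 7*(-165))/47128 + 9615/45434 = (35 - 1155)*(1/47128) + 9615*(1/45434) = -1120*1/47128 + 9615/45434 = -140/5891 + 9615/45434 = 50281205/267651694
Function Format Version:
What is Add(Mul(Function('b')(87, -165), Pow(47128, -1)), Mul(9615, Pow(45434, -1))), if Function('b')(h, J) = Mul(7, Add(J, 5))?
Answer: Rational(50281205, 267651694) ≈ 0.18786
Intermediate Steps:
Function('b')(h, J) = Add(35, Mul(7, J)) (Function('b')(h, J) = Mul(7, Add(5, J)) = Add(35, Mul(7, J)))
Add(Mul(Function('b')(87, -165), Pow(47128, -1)), Mul(9615, Pow(45434, -1))) = Add(Mul(Add(35, Mul(7, -165)), Pow(47128, -1)), Mul(9615, Pow(45434, -1))) = Add(Mul(Add(35, -1155), Rational(1, 47128)), Mul(9615, Rational(1, 45434))) = Add(Mul(-1120, Rational(1, 47128)), Rational(9615, 45434)) = Add(Rational(-140, 5891), Rational(9615, 45434)) = Rational(50281205, 267651694)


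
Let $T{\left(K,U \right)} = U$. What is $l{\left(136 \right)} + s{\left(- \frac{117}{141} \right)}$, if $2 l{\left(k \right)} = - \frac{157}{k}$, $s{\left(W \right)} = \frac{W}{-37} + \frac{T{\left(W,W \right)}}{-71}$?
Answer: $- \frac{18238969}{33583568} \approx -0.54309$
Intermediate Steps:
$s{\left(W \right)} = - \frac{108 W}{2627}$ ($s{\left(W \right)} = \frac{W}{-37} + \frac{W}{-71} = W \left(- \frac{1}{37}\right) + W \left(- \frac{1}{71}\right) = - \frac{W}{37} - \frac{W}{71} = - \frac{108 W}{2627}$)
$l{\left(k \right)} = - \frac{157}{2 k}$ ($l{\left(k \right)} = \frac{\left(-157\right) \frac{1}{k}}{2} = - \frac{157}{2 k}$)
$l{\left(136 \right)} + s{\left(- \frac{117}{141} \right)} = - \frac{157}{2 \cdot 136} - \frac{108 \left(- \frac{117}{141}\right)}{2627} = \left(- \frac{157}{2}\right) \frac{1}{136} - \frac{108 \left(\left(-117\right) \frac{1}{141}\right)}{2627} = - \frac{157}{272} - - \frac{4212}{123469} = - \frac{157}{272} + \frac{4212}{123469} = - \frac{18238969}{33583568}$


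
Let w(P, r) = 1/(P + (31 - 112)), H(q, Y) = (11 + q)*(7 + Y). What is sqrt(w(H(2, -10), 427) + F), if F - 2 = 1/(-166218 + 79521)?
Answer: sqrt(3936887970)/44460 ≈ 1.4113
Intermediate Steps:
H(q, Y) = (7 + Y)*(11 + q)
w(P, r) = 1/(-81 + P) (w(P, r) = 1/(P - 81) = 1/(-81 + P))
F = 173393/86697 (F = 2 + 1/(-166218 + 79521) = 2 + 1/(-86697) = 2 - 1/86697 = 173393/86697 ≈ 2.0000)
sqrt(w(H(2, -10), 427) + F) = sqrt(1/(-81 + (77 + 7*2 + 11*(-10) - 10*2)) + 173393/86697) = sqrt(1/(-81 + (77 + 14 - 110 - 20)) + 173393/86697) = sqrt(1/(-81 - 39) + 173393/86697) = sqrt(1/(-120) + 173393/86697) = sqrt(-1/120 + 173393/86697) = sqrt(6906821/3467880) = sqrt(3936887970)/44460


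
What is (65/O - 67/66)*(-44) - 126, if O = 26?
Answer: -574/3 ≈ -191.33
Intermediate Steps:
(65/O - 67/66)*(-44) - 126 = (65/26 - 67/66)*(-44) - 126 = (65*(1/26) - 67*1/66)*(-44) - 126 = (5/2 - 67/66)*(-44) - 126 = (49/33)*(-44) - 126 = -196/3 - 126 = -574/3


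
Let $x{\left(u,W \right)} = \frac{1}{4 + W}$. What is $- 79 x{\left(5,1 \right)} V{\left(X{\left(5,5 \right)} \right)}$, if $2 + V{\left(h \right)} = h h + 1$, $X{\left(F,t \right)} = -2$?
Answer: $- \frac{237}{5} \approx -47.4$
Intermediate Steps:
$V{\left(h \right)} = -1 + h^{2}$ ($V{\left(h \right)} = -2 + \left(h h + 1\right) = -2 + \left(h^{2} + 1\right) = -2 + \left(1 + h^{2}\right) = -1 + h^{2}$)
$- 79 x{\left(5,1 \right)} V{\left(X{\left(5,5 \right)} \right)} = - \frac{79}{4 + 1} \left(-1 + \left(-2\right)^{2}\right) = - \frac{79}{5} \left(-1 + 4\right) = \left(-79\right) \frac{1}{5} \cdot 3 = \left(- \frac{79}{5}\right) 3 = - \frac{237}{5}$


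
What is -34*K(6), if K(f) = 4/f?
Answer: -68/3 ≈ -22.667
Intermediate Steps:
-34*K(6) = -136/6 = -34*⅔ = -68/3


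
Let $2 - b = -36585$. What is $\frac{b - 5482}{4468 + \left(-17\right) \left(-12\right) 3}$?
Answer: $\frac{6221}{1016} \approx 6.123$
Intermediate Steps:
$b = 36587$ ($b = 2 - -36585 = 2 + 36585 = 36587$)
$\frac{b - 5482}{4468 + \left(-17\right) \left(-12\right) 3} = \frac{36587 - 5482}{4468 + \left(-17\right) \left(-12\right) 3} = \frac{31105}{4468 + 204 \cdot 3} = \frac{31105}{4468 + 612} = \frac{31105}{5080} = 31105 \cdot \frac{1}{5080} = \frac{6221}{1016}$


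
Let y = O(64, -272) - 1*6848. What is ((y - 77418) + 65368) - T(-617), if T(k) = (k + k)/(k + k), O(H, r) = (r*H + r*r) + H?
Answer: 37741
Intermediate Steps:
O(H, r) = H + r**2 + H*r (O(H, r) = (H*r + r**2) + H = (r**2 + H*r) + H = H + r**2 + H*r)
T(k) = 1 (T(k) = (2*k)/((2*k)) = (2*k)*(1/(2*k)) = 1)
y = 49792 (y = (64 + (-272)**2 + 64*(-272)) - 1*6848 = (64 + 73984 - 17408) - 6848 = 56640 - 6848 = 49792)
((y - 77418) + 65368) - T(-617) = ((49792 - 77418) + 65368) - 1*1 = (-27626 + 65368) - 1 = 37742 - 1 = 37741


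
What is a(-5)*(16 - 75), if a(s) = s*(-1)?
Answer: -295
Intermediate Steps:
a(s) = -s
a(-5)*(16 - 75) = (-1*(-5))*(16 - 75) = 5*(-59) = -295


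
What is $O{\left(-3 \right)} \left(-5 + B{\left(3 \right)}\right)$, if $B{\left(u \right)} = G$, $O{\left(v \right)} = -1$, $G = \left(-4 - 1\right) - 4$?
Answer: $14$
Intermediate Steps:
$G = -9$ ($G = -5 - 4 = -9$)
$B{\left(u \right)} = -9$
$O{\left(-3 \right)} \left(-5 + B{\left(3 \right)}\right) = - (-5 - 9) = \left(-1\right) \left(-14\right) = 14$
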